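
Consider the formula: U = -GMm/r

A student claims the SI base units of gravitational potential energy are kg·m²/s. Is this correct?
Units of each symbol in U = -GMm/r:
  G (gravitational constant): m³/(kg·s²)
  M (mass): kg
  m (mass): kg
  r (distance): m  → in the denominator, contributes 1/m
  The minus sign does not affect the units.

Multiplying the contributions: [m³/(kg·s²)] · [kg] · [kg] · [1/m]
Adding exponents of each base unit: kg: 1, m: 2, s: -2
SI base units of gravitational potential energy: kg·m²/s²

The claimed units kg·m²/s (exponents kg: 1, m: 2, s: -1) do not match the derived units kg·m²/s² (exponents kg: 1, m: 2, s: -2), so the claim is incorrect.

Answer: No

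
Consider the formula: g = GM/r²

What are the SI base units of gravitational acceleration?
Units of each symbol in g = GM/r²:
  G (gravitational constant): m³/(kg·s²)
  M (mass): kg
  r (distance): m  → to the power 2 in the denominator, contributes 1/m²

Multiplying the contributions: [m³/(kg·s²)] · [kg] · [1/m²]
Adding exponents of each base unit: m: 1, s: -2
SI base units of gravitational acceleration: m/s²

Answer: m/s²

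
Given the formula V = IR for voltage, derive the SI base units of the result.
Units of each symbol in V = IR:
  I (current): A
  R (resistance, in ohms): kg·m²/(s³·A²)

Multiplying the contributions: [A] · [kg·m²/(s³·A²)]
Adding exponents of each base unit: kg: 1, m: 2, s: -3, A: -1
SI base units of voltage: kg·m²/(s³·A)

Answer: kg·m²/(s³·A)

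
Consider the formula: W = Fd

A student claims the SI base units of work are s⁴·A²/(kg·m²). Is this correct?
Units of each symbol in W = Fd:
  F (force): kg·m/s²
  d (displacement): m

Multiplying the contributions: [kg·m/s²] · [m]
Adding exponents of each base unit: kg: 1, m: 2, s: -2
SI base units of work: kg·m²/s²

The claimed units s⁴·A²/(kg·m²) (exponents kg: -1, m: -2, s: 4, A: 2) do not match the derived units kg·m²/s² (exponents kg: 1, m: 2, s: -2), so the claim is incorrect.

Answer: No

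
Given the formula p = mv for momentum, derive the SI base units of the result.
Units of each symbol in p = mv:
  m (mass): kg
  v (velocity): m/s

Multiplying the contributions: [kg] · [m/s]
Adding exponents of each base unit: kg: 1, m: 1, s: -1
SI base units of momentum: kg·m/s

Answer: kg·m/s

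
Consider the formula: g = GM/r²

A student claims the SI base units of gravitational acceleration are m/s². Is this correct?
Units of each symbol in g = GM/r²:
  G (gravitational constant): m³/(kg·s²)
  M (mass): kg
  r (distance): m  → to the power 2 in the denominator, contributes 1/m²

Multiplying the contributions: [m³/(kg·s²)] · [kg] · [1/m²]
Adding exponents of each base unit: m: 1, s: -2
SI base units of gravitational acceleration: m/s²

The claimed units m/s² match the derived units, so the claim is correct.

Answer: Yes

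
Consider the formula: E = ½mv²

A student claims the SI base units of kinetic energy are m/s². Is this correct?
Units of each symbol in E = ½mv²:
  m (mass): kg
  v (speed): m/s  → to the power 2, contributes m²/s²
  The factor ½ is dimensionless.

Multiplying the contributions: [kg] · [m²/s²]
Adding exponents of each base unit: kg: 1, m: 2, s: -2
SI base units of kinetic energy: kg·m²/s²

The claimed units m/s² (exponents m: 1, s: -2) do not match the derived units kg·m²/s² (exponents kg: 1, m: 2, s: -2), so the claim is incorrect.

Answer: No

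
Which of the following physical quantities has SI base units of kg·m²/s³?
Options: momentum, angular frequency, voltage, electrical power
Checking the SI base units of each option:
  momentum (p = mv): kg·m/s  ✗
  angular frequency (ω = 2πf): 1/s  ✗
  voltage (V = IR): kg·m²/(s³·A)  ✗
  electrical power (P = IV): kg·m²/s³  ✓ matches

Only electrical power has units kg·m²/s³.

Answer: electrical power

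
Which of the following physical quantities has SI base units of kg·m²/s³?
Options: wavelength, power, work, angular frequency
Checking the SI base units of each option:
  wavelength (λ = v/f): m  ✗
  power (P = W/t): kg·m²/s³  ✓ matches
  work (W = Fd): kg·m²/s²  ✗
  angular frequency (ω = 2πf): 1/s  ✗

Only power has units kg·m²/s³.

Answer: power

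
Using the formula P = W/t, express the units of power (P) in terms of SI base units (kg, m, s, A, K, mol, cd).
Units of each symbol in P = W/t:
  W (work): kg·m²/s²
  t (time): s  → in the denominator, contributes 1/s

Multiplying the contributions: [kg·m²/s²] · [1/s]
Adding exponents of each base unit: kg: 1, m: 2, s: -3
SI base units of power: kg·m²/s³

Answer: kg·m²/s³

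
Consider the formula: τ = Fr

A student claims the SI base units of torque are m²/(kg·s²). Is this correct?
Units of each symbol in τ = Fr:
  F (force): kg·m/s²
  r (lever arm): m

Multiplying the contributions: [kg·m/s²] · [m]
Adding exponents of each base unit: kg: 1, m: 2, s: -2
SI base units of torque: kg·m²/s²

The claimed units m²/(kg·s²) (exponents kg: -1, m: 2, s: -2) do not match the derived units kg·m²/s² (exponents kg: 1, m: 2, s: -2), so the claim is incorrect.

Answer: No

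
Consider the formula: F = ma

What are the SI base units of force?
Units of each symbol in F = ma:
  m (mass): kg
  a (acceleration): m/s²

Multiplying the contributions: [kg] · [m/s²]
Adding exponents of each base unit: kg: 1, m: 1, s: -2
SI base units of force: kg·m/s²

Answer: kg·m/s²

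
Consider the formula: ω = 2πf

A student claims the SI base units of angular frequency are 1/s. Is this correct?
Units of each symbol in ω = 2πf:
  f (frequency): 1/s
  The factor 2π is dimensionless.

Multiplying the contributions: [1/s]
Adding exponents of each base unit: s: -1
SI base units of angular frequency: 1/s

The claimed units 1/s match the derived units, so the claim is correct.

Answer: Yes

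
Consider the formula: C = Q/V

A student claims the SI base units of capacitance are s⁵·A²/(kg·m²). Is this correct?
Units of each symbol in C = Q/V:
  Q (charge, in coulombs): s·A
  V (voltage, in volts): kg·m²/(s³·A)  → in the denominator, contributes s³·A/(kg·m²)

Multiplying the contributions: [s·A] · [s³·A/(kg·m²)]
Adding exponents of each base unit: kg: -1, m: -2, s: 4, A: 2
SI base units of capacitance: s⁴·A²/(kg·m²)

The claimed units s⁵·A²/(kg·m²) (exponents kg: -1, m: -2, s: 5, A: 2) do not match the derived units s⁴·A²/(kg·m²) (exponents kg: -1, m: -2, s: 4, A: 2), so the claim is incorrect.

Answer: No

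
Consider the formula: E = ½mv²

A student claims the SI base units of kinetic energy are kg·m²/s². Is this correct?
Units of each symbol in E = ½mv²:
  m (mass): kg
  v (speed): m/s  → to the power 2, contributes m²/s²
  The factor ½ is dimensionless.

Multiplying the contributions: [kg] · [m²/s²]
Adding exponents of each base unit: kg: 1, m: 2, s: -2
SI base units of kinetic energy: kg·m²/s²

The claimed units kg·m²/s² match the derived units, so the claim is correct.

Answer: Yes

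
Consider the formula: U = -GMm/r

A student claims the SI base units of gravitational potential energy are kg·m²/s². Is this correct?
Units of each symbol in U = -GMm/r:
  G (gravitational constant): m³/(kg·s²)
  M (mass): kg
  m (mass): kg
  r (distance): m  → in the denominator, contributes 1/m
  The minus sign does not affect the units.

Multiplying the contributions: [m³/(kg·s²)] · [kg] · [kg] · [1/m]
Adding exponents of each base unit: kg: 1, m: 2, s: -2
SI base units of gravitational potential energy: kg·m²/s²

The claimed units kg·m²/s² match the derived units, so the claim is correct.

Answer: Yes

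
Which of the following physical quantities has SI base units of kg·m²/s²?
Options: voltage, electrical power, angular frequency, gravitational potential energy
Checking the SI base units of each option:
  voltage (V = IR): kg·m²/(s³·A)  ✗
  electrical power (P = IV): kg·m²/s³  ✗
  angular frequency (ω = 2πf): 1/s  ✗
  gravitational potential energy (U = -GMm/r): kg·m²/s²  ✓ matches

Only gravitational potential energy has units kg·m²/s².

Answer: gravitational potential energy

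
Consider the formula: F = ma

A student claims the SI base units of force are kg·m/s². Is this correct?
Units of each symbol in F = ma:
  m (mass): kg
  a (acceleration): m/s²

Multiplying the contributions: [kg] · [m/s²]
Adding exponents of each base unit: kg: 1, m: 1, s: -2
SI base units of force: kg·m/s²

The claimed units kg·m/s² match the derived units, so the claim is correct.

Answer: Yes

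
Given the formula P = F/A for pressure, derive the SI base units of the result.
Units of each symbol in P = F/A:
  F (force): kg·m/s²
  A (area): m²  → in the denominator, contributes 1/m²

Multiplying the contributions: [kg·m/s²] · [1/m²]
Adding exponents of each base unit: kg: 1, m: -1, s: -2
SI base units of pressure: kg/(m·s²)

Answer: kg/(m·s²)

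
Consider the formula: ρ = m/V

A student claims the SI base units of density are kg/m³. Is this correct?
Units of each symbol in ρ = m/V:
  m (mass): kg
  V (volume): m³  → in the denominator, contributes 1/m³

Multiplying the contributions: [kg] · [1/m³]
Adding exponents of each base unit: kg: 1, m: -3
SI base units of density: kg/m³

The claimed units kg/m³ match the derived units, so the claim is correct.

Answer: Yes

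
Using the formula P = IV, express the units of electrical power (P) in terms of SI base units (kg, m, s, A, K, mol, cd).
Units of each symbol in P = IV:
  I (current): A
  V (voltage, in volts): kg·m²/(s³·A)

Multiplying the contributions: [A] · [kg·m²/(s³·A)]
Adding exponents of each base unit: kg: 1, m: 2, s: -3
SI base units of electrical power: kg·m²/s³

Answer: kg·m²/s³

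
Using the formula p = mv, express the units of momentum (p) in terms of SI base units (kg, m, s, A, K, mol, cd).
Units of each symbol in p = mv:
  m (mass): kg
  v (velocity): m/s

Multiplying the contributions: [kg] · [m/s]
Adding exponents of each base unit: kg: 1, m: 1, s: -1
SI base units of momentum: kg·m/s

Answer: kg·m/s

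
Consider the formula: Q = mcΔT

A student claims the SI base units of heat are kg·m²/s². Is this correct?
Units of each symbol in Q = mcΔT:
  m (mass): kg
  c (specific heat capacity, in J/(kg·K)): m²/(s²·K)
  ΔT (temperature change): K

Multiplying the contributions: [kg] · [m²/(s²·K)] · [K]
Adding exponents of each base unit: kg: 1, m: 2, s: -2
SI base units of heat: kg·m²/s²

The claimed units kg·m²/s² match the derived units, so the claim is correct.

Answer: Yes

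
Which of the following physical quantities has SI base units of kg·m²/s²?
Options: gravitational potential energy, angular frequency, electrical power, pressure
Checking the SI base units of each option:
  gravitational potential energy (U = -GMm/r): kg·m²/s²  ✓ matches
  angular frequency (ω = 2πf): 1/s  ✗
  electrical power (P = IV): kg·m²/s³  ✗
  pressure (P = F/A): kg/(m·s²)  ✗

Only gravitational potential energy has units kg·m²/s².

Answer: gravitational potential energy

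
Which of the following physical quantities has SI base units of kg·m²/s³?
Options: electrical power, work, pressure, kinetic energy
Checking the SI base units of each option:
  electrical power (P = IV): kg·m²/s³  ✓ matches
  work (W = Fd): kg·m²/s²  ✗
  pressure (P = F/A): kg/(m·s²)  ✗
  kinetic energy (E = ½mv²): kg·m²/s²  ✗

Only electrical power has units kg·m²/s³.

Answer: electrical power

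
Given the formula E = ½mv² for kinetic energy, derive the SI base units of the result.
Units of each symbol in E = ½mv²:
  m (mass): kg
  v (speed): m/s  → to the power 2, contributes m²/s²
  The factor ½ is dimensionless.

Multiplying the contributions: [kg] · [m²/s²]
Adding exponents of each base unit: kg: 1, m: 2, s: -2
SI base units of kinetic energy: kg·m²/s²

Answer: kg·m²/s²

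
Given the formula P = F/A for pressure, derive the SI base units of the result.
Units of each symbol in P = F/A:
  F (force): kg·m/s²
  A (area): m²  → in the denominator, contributes 1/m²

Multiplying the contributions: [kg·m/s²] · [1/m²]
Adding exponents of each base unit: kg: 1, m: -1, s: -2
SI base units of pressure: kg/(m·s²)

Answer: kg/(m·s²)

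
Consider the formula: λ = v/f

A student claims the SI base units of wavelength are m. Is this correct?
Units of each symbol in λ = v/f:
  v (wave speed): m/s
  f (frequency): 1/s  → in the denominator, contributes s

Multiplying the contributions: [m/s] · [s]
Adding exponents of each base unit: m: 1
SI base units of wavelength: m

The claimed units m match the derived units, so the claim is correct.

Answer: Yes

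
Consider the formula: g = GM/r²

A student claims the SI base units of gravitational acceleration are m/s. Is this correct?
Units of each symbol in g = GM/r²:
  G (gravitational constant): m³/(kg·s²)
  M (mass): kg
  r (distance): m  → to the power 2 in the denominator, contributes 1/m²

Multiplying the contributions: [m³/(kg·s²)] · [kg] · [1/m²]
Adding exponents of each base unit: m: 1, s: -2
SI base units of gravitational acceleration: m/s²

The claimed units m/s (exponents m: 1, s: -1) do not match the derived units m/s² (exponents m: 1, s: -2), so the claim is incorrect.

Answer: No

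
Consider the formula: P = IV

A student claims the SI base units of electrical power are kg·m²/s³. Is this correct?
Units of each symbol in P = IV:
  I (current): A
  V (voltage, in volts): kg·m²/(s³·A)

Multiplying the contributions: [A] · [kg·m²/(s³·A)]
Adding exponents of each base unit: kg: 1, m: 2, s: -3
SI base units of electrical power: kg·m²/s³

The claimed units kg·m²/s³ match the derived units, so the claim is correct.

Answer: Yes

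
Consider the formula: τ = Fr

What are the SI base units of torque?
Units of each symbol in τ = Fr:
  F (force): kg·m/s²
  r (lever arm): m

Multiplying the contributions: [kg·m/s²] · [m]
Adding exponents of each base unit: kg: 1, m: 2, s: -2
SI base units of torque: kg·m²/s²

Answer: kg·m²/s²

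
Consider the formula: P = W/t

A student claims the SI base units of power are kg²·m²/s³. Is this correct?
Units of each symbol in P = W/t:
  W (work): kg·m²/s²
  t (time): s  → in the denominator, contributes 1/s

Multiplying the contributions: [kg·m²/s²] · [1/s]
Adding exponents of each base unit: kg: 1, m: 2, s: -3
SI base units of power: kg·m²/s³

The claimed units kg²·m²/s³ (exponents kg: 2, m: 2, s: -3) do not match the derived units kg·m²/s³ (exponents kg: 1, m: 2, s: -3), so the claim is incorrect.

Answer: No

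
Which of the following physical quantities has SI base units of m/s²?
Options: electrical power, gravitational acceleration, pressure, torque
Checking the SI base units of each option:
  electrical power (P = IV): kg·m²/s³  ✗
  gravitational acceleration (g = GM/r²): m/s²  ✓ matches
  pressure (P = F/A): kg/(m·s²)  ✗
  torque (τ = Fr): kg·m²/s²  ✗

Only gravitational acceleration has units m/s².

Answer: gravitational acceleration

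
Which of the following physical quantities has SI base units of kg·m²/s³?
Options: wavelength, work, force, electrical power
Checking the SI base units of each option:
  wavelength (λ = v/f): m  ✗
  work (W = Fd): kg·m²/s²  ✗
  force (F = ma): kg·m/s²  ✗
  electrical power (P = IV): kg·m²/s³  ✓ matches

Only electrical power has units kg·m²/s³.

Answer: electrical power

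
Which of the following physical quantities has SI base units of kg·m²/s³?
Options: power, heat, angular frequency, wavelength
Checking the SI base units of each option:
  power (P = W/t): kg·m²/s³  ✓ matches
  heat (Q = mcΔT): kg·m²/s²  ✗
  angular frequency (ω = 2πf): 1/s  ✗
  wavelength (λ = v/f): m  ✗

Only power has units kg·m²/s³.

Answer: power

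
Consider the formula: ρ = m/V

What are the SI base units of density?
Units of each symbol in ρ = m/V:
  m (mass): kg
  V (volume): m³  → in the denominator, contributes 1/m³

Multiplying the contributions: [kg] · [1/m³]
Adding exponents of each base unit: kg: 1, m: -3
SI base units of density: kg/m³

Answer: kg/m³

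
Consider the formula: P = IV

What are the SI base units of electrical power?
Units of each symbol in P = IV:
  I (current): A
  V (voltage, in volts): kg·m²/(s³·A)

Multiplying the contributions: [A] · [kg·m²/(s³·A)]
Adding exponents of each base unit: kg: 1, m: 2, s: -3
SI base units of electrical power: kg·m²/s³

Answer: kg·m²/s³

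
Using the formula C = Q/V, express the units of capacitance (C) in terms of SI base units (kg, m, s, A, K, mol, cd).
Units of each symbol in C = Q/V:
  Q (charge, in coulombs): s·A
  V (voltage, in volts): kg·m²/(s³·A)  → in the denominator, contributes s³·A/(kg·m²)

Multiplying the contributions: [s·A] · [s³·A/(kg·m²)]
Adding exponents of each base unit: kg: -1, m: -2, s: 4, A: 2
SI base units of capacitance: s⁴·A²/(kg·m²)

Answer: s⁴·A²/(kg·m²)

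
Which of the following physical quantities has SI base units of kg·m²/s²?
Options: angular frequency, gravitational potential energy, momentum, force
Checking the SI base units of each option:
  angular frequency (ω = 2πf): 1/s  ✗
  gravitational potential energy (U = -GMm/r): kg·m²/s²  ✓ matches
  momentum (p = mv): kg·m/s  ✗
  force (F = ma): kg·m/s²  ✗

Only gravitational potential energy has units kg·m²/s².

Answer: gravitational potential energy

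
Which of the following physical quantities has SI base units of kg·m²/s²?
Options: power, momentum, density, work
Checking the SI base units of each option:
  power (P = W/t): kg·m²/s³  ✗
  momentum (p = mv): kg·m/s  ✗
  density (ρ = m/V): kg/m³  ✗
  work (W = Fd): kg·m²/s²  ✓ matches

Only work has units kg·m²/s².

Answer: work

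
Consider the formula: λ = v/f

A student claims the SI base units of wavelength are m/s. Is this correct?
Units of each symbol in λ = v/f:
  v (wave speed): m/s
  f (frequency): 1/s  → in the denominator, contributes s

Multiplying the contributions: [m/s] · [s]
Adding exponents of each base unit: m: 1
SI base units of wavelength: m

The claimed units m/s (exponents m: 1, s: -1) do not match the derived units m (exponents m: 1), so the claim is incorrect.

Answer: No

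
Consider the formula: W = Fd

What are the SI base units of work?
Units of each symbol in W = Fd:
  F (force): kg·m/s²
  d (displacement): m

Multiplying the contributions: [kg·m/s²] · [m]
Adding exponents of each base unit: kg: 1, m: 2, s: -2
SI base units of work: kg·m²/s²

Answer: kg·m²/s²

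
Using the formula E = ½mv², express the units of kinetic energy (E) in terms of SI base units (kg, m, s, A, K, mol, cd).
Units of each symbol in E = ½mv²:
  m (mass): kg
  v (speed): m/s  → to the power 2, contributes m²/s²
  The factor ½ is dimensionless.

Multiplying the contributions: [kg] · [m²/s²]
Adding exponents of each base unit: kg: 1, m: 2, s: -2
SI base units of kinetic energy: kg·m²/s²

Answer: kg·m²/s²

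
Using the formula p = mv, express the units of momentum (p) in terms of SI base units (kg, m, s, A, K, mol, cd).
Units of each symbol in p = mv:
  m (mass): kg
  v (velocity): m/s

Multiplying the contributions: [kg] · [m/s]
Adding exponents of each base unit: kg: 1, m: 1, s: -1
SI base units of momentum: kg·m/s

Answer: kg·m/s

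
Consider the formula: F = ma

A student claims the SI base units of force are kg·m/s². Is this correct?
Units of each symbol in F = ma:
  m (mass): kg
  a (acceleration): m/s²

Multiplying the contributions: [kg] · [m/s²]
Adding exponents of each base unit: kg: 1, m: 1, s: -2
SI base units of force: kg·m/s²

The claimed units kg·m/s² match the derived units, so the claim is correct.

Answer: Yes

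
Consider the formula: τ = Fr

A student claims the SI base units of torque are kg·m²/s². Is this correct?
Units of each symbol in τ = Fr:
  F (force): kg·m/s²
  r (lever arm): m

Multiplying the contributions: [kg·m/s²] · [m]
Adding exponents of each base unit: kg: 1, m: 2, s: -2
SI base units of torque: kg·m²/s²

The claimed units kg·m²/s² match the derived units, so the claim is correct.

Answer: Yes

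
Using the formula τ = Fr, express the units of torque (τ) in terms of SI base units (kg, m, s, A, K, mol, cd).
Units of each symbol in τ = Fr:
  F (force): kg·m/s²
  r (lever arm): m

Multiplying the contributions: [kg·m/s²] · [m]
Adding exponents of each base unit: kg: 1, m: 2, s: -2
SI base units of torque: kg·m²/s²

Answer: kg·m²/s²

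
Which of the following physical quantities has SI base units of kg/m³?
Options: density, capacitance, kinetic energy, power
Checking the SI base units of each option:
  density (ρ = m/V): kg/m³  ✓ matches
  capacitance (C = Q/V): s⁴·A²/(kg·m²)  ✗
  kinetic energy (E = ½mv²): kg·m²/s²  ✗
  power (P = W/t): kg·m²/s³  ✗

Only density has units kg/m³.

Answer: density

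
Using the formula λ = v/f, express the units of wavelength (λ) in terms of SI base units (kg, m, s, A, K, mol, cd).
Units of each symbol in λ = v/f:
  v (wave speed): m/s
  f (frequency): 1/s  → in the denominator, contributes s

Multiplying the contributions: [m/s] · [s]
Adding exponents of each base unit: m: 1
SI base units of wavelength: m

Answer: m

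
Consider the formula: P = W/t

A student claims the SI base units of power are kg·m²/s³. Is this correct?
Units of each symbol in P = W/t:
  W (work): kg·m²/s²
  t (time): s  → in the denominator, contributes 1/s

Multiplying the contributions: [kg·m²/s²] · [1/s]
Adding exponents of each base unit: kg: 1, m: 2, s: -3
SI base units of power: kg·m²/s³

The claimed units kg·m²/s³ match the derived units, so the claim is correct.

Answer: Yes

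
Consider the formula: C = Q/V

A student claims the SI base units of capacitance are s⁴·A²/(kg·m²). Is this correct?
Units of each symbol in C = Q/V:
  Q (charge, in coulombs): s·A
  V (voltage, in volts): kg·m²/(s³·A)  → in the denominator, contributes s³·A/(kg·m²)

Multiplying the contributions: [s·A] · [s³·A/(kg·m²)]
Adding exponents of each base unit: kg: -1, m: -2, s: 4, A: 2
SI base units of capacitance: s⁴·A²/(kg·m²)

The claimed units s⁴·A²/(kg·m²) match the derived units, so the claim is correct.

Answer: Yes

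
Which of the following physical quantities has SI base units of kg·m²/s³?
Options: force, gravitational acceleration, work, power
Checking the SI base units of each option:
  force (F = ma): kg·m/s²  ✗
  gravitational acceleration (g = GM/r²): m/s²  ✗
  work (W = Fd): kg·m²/s²  ✗
  power (P = W/t): kg·m²/s³  ✓ matches

Only power has units kg·m²/s³.

Answer: power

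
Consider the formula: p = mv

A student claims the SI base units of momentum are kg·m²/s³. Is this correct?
Units of each symbol in p = mv:
  m (mass): kg
  v (velocity): m/s

Multiplying the contributions: [kg] · [m/s]
Adding exponents of each base unit: kg: 1, m: 1, s: -1
SI base units of momentum: kg·m/s

The claimed units kg·m²/s³ (exponents kg: 1, m: 2, s: -3) do not match the derived units kg·m/s (exponents kg: 1, m: 1, s: -1), so the claim is incorrect.

Answer: No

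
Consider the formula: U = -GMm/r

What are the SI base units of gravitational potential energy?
Units of each symbol in U = -GMm/r:
  G (gravitational constant): m³/(kg·s²)
  M (mass): kg
  m (mass): kg
  r (distance): m  → in the denominator, contributes 1/m
  The minus sign does not affect the units.

Multiplying the contributions: [m³/(kg·s²)] · [kg] · [kg] · [1/m]
Adding exponents of each base unit: kg: 1, m: 2, s: -2
SI base units of gravitational potential energy: kg·m²/s²

Answer: kg·m²/s²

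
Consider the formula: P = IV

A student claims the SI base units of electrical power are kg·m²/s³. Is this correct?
Units of each symbol in P = IV:
  I (current): A
  V (voltage, in volts): kg·m²/(s³·A)

Multiplying the contributions: [A] · [kg·m²/(s³·A)]
Adding exponents of each base unit: kg: 1, m: 2, s: -3
SI base units of electrical power: kg·m²/s³

The claimed units kg·m²/s³ match the derived units, so the claim is correct.

Answer: Yes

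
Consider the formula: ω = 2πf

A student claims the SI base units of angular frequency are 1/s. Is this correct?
Units of each symbol in ω = 2πf:
  f (frequency): 1/s
  The factor 2π is dimensionless.

Multiplying the contributions: [1/s]
Adding exponents of each base unit: s: -1
SI base units of angular frequency: 1/s

The claimed units 1/s match the derived units, so the claim is correct.

Answer: Yes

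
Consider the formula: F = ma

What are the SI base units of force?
Units of each symbol in F = ma:
  m (mass): kg
  a (acceleration): m/s²

Multiplying the contributions: [kg] · [m/s²]
Adding exponents of each base unit: kg: 1, m: 1, s: -2
SI base units of force: kg·m/s²

Answer: kg·m/s²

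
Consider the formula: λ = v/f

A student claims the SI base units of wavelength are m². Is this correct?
Units of each symbol in λ = v/f:
  v (wave speed): m/s
  f (frequency): 1/s  → in the denominator, contributes s

Multiplying the contributions: [m/s] · [s]
Adding exponents of each base unit: m: 1
SI base units of wavelength: m

The claimed units m² (exponents m: 2) do not match the derived units m (exponents m: 1), so the claim is incorrect.

Answer: No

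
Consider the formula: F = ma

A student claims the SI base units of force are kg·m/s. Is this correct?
Units of each symbol in F = ma:
  m (mass): kg
  a (acceleration): m/s²

Multiplying the contributions: [kg] · [m/s²]
Adding exponents of each base unit: kg: 1, m: 1, s: -2
SI base units of force: kg·m/s²

The claimed units kg·m/s (exponents kg: 1, m: 1, s: -1) do not match the derived units kg·m/s² (exponents kg: 1, m: 1, s: -2), so the claim is incorrect.

Answer: No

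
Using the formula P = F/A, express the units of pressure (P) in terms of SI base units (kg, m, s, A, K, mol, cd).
Units of each symbol in P = F/A:
  F (force): kg·m/s²
  A (area): m²  → in the denominator, contributes 1/m²

Multiplying the contributions: [kg·m/s²] · [1/m²]
Adding exponents of each base unit: kg: 1, m: -1, s: -2
SI base units of pressure: kg/(m·s²)

Answer: kg/(m·s²)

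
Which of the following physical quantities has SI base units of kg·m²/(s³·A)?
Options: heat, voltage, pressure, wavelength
Checking the SI base units of each option:
  heat (Q = mcΔT): kg·m²/s²  ✗
  voltage (V = IR): kg·m²/(s³·A)  ✓ matches
  pressure (P = F/A): kg/(m·s²)  ✗
  wavelength (λ = v/f): m  ✗

Only voltage has units kg·m²/(s³·A).

Answer: voltage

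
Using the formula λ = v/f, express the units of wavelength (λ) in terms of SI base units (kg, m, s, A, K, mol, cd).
Units of each symbol in λ = v/f:
  v (wave speed): m/s
  f (frequency): 1/s  → in the denominator, contributes s

Multiplying the contributions: [m/s] · [s]
Adding exponents of each base unit: m: 1
SI base units of wavelength: m

Answer: m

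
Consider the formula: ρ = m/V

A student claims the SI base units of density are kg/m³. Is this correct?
Units of each symbol in ρ = m/V:
  m (mass): kg
  V (volume): m³  → in the denominator, contributes 1/m³

Multiplying the contributions: [kg] · [1/m³]
Adding exponents of each base unit: kg: 1, m: -3
SI base units of density: kg/m³

The claimed units kg/m³ match the derived units, so the claim is correct.

Answer: Yes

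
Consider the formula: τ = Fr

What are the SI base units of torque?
Units of each symbol in τ = Fr:
  F (force): kg·m/s²
  r (lever arm): m

Multiplying the contributions: [kg·m/s²] · [m]
Adding exponents of each base unit: kg: 1, m: 2, s: -2
SI base units of torque: kg·m²/s²

Answer: kg·m²/s²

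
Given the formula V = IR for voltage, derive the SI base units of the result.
Units of each symbol in V = IR:
  I (current): A
  R (resistance, in ohms): kg·m²/(s³·A²)

Multiplying the contributions: [A] · [kg·m²/(s³·A²)]
Adding exponents of each base unit: kg: 1, m: 2, s: -3, A: -1
SI base units of voltage: kg·m²/(s³·A)

Answer: kg·m²/(s³·A)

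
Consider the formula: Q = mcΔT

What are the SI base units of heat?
Units of each symbol in Q = mcΔT:
  m (mass): kg
  c (specific heat capacity, in J/(kg·K)): m²/(s²·K)
  ΔT (temperature change): K

Multiplying the contributions: [kg] · [m²/(s²·K)] · [K]
Adding exponents of each base unit: kg: 1, m: 2, s: -2
SI base units of heat: kg·m²/s²

Answer: kg·m²/s²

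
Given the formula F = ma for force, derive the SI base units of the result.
Units of each symbol in F = ma:
  m (mass): kg
  a (acceleration): m/s²

Multiplying the contributions: [kg] · [m/s²]
Adding exponents of each base unit: kg: 1, m: 1, s: -2
SI base units of force: kg·m/s²

Answer: kg·m/s²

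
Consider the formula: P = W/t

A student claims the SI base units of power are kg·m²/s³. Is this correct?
Units of each symbol in P = W/t:
  W (work): kg·m²/s²
  t (time): s  → in the denominator, contributes 1/s

Multiplying the contributions: [kg·m²/s²] · [1/s]
Adding exponents of each base unit: kg: 1, m: 2, s: -3
SI base units of power: kg·m²/s³

The claimed units kg·m²/s³ match the derived units, so the claim is correct.

Answer: Yes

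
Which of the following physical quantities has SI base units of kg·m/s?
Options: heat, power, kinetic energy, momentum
Checking the SI base units of each option:
  heat (Q = mcΔT): kg·m²/s²  ✗
  power (P = W/t): kg·m²/s³  ✗
  kinetic energy (E = ½mv²): kg·m²/s²  ✗
  momentum (p = mv): kg·m/s  ✓ matches

Only momentum has units kg·m/s.

Answer: momentum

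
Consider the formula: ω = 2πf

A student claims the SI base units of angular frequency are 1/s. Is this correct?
Units of each symbol in ω = 2πf:
  f (frequency): 1/s
  The factor 2π is dimensionless.

Multiplying the contributions: [1/s]
Adding exponents of each base unit: s: -1
SI base units of angular frequency: 1/s

The claimed units 1/s match the derived units, so the claim is correct.

Answer: Yes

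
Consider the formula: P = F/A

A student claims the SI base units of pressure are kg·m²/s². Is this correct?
Units of each symbol in P = F/A:
  F (force): kg·m/s²
  A (area): m²  → in the denominator, contributes 1/m²

Multiplying the contributions: [kg·m/s²] · [1/m²]
Adding exponents of each base unit: kg: 1, m: -1, s: -2
SI base units of pressure: kg/(m·s²)

The claimed units kg·m²/s² (exponents kg: 1, m: 2, s: -2) do not match the derived units kg/(m·s²) (exponents kg: 1, m: -1, s: -2), so the claim is incorrect.

Answer: No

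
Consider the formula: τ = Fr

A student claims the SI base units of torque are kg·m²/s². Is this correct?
Units of each symbol in τ = Fr:
  F (force): kg·m/s²
  r (lever arm): m

Multiplying the contributions: [kg·m/s²] · [m]
Adding exponents of each base unit: kg: 1, m: 2, s: -2
SI base units of torque: kg·m²/s²

The claimed units kg·m²/s² match the derived units, so the claim is correct.

Answer: Yes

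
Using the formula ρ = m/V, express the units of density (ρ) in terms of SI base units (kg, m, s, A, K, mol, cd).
Units of each symbol in ρ = m/V:
  m (mass): kg
  V (volume): m³  → in the denominator, contributes 1/m³

Multiplying the contributions: [kg] · [1/m³]
Adding exponents of each base unit: kg: 1, m: -3
SI base units of density: kg/m³

Answer: kg/m³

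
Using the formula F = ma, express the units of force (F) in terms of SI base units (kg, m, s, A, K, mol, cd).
Units of each symbol in F = ma:
  m (mass): kg
  a (acceleration): m/s²

Multiplying the contributions: [kg] · [m/s²]
Adding exponents of each base unit: kg: 1, m: 1, s: -2
SI base units of force: kg·m/s²

Answer: kg·m/s²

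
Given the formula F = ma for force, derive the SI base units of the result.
Units of each symbol in F = ma:
  m (mass): kg
  a (acceleration): m/s²

Multiplying the contributions: [kg] · [m/s²]
Adding exponents of each base unit: kg: 1, m: 1, s: -2
SI base units of force: kg·m/s²

Answer: kg·m/s²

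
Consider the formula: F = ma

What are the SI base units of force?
Units of each symbol in F = ma:
  m (mass): kg
  a (acceleration): m/s²

Multiplying the contributions: [kg] · [m/s²]
Adding exponents of each base unit: kg: 1, m: 1, s: -2
SI base units of force: kg·m/s²

Answer: kg·m/s²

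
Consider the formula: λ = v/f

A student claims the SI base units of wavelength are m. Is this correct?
Units of each symbol in λ = v/f:
  v (wave speed): m/s
  f (frequency): 1/s  → in the denominator, contributes s

Multiplying the contributions: [m/s] · [s]
Adding exponents of each base unit: m: 1
SI base units of wavelength: m

The claimed units m match the derived units, so the claim is correct.

Answer: Yes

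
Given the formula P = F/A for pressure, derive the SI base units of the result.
Units of each symbol in P = F/A:
  F (force): kg·m/s²
  A (area): m²  → in the denominator, contributes 1/m²

Multiplying the contributions: [kg·m/s²] · [1/m²]
Adding exponents of each base unit: kg: 1, m: -1, s: -2
SI base units of pressure: kg/(m·s²)

Answer: kg/(m·s²)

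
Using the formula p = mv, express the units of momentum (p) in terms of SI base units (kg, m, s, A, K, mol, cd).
Units of each symbol in p = mv:
  m (mass): kg
  v (velocity): m/s

Multiplying the contributions: [kg] · [m/s]
Adding exponents of each base unit: kg: 1, m: 1, s: -1
SI base units of momentum: kg·m/s

Answer: kg·m/s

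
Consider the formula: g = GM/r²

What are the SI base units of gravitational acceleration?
Units of each symbol in g = GM/r²:
  G (gravitational constant): m³/(kg·s²)
  M (mass): kg
  r (distance): m  → to the power 2 in the denominator, contributes 1/m²

Multiplying the contributions: [m³/(kg·s²)] · [kg] · [1/m²]
Adding exponents of each base unit: m: 1, s: -2
SI base units of gravitational acceleration: m/s²

Answer: m/s²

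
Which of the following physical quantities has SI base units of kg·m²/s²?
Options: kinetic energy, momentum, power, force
Checking the SI base units of each option:
  kinetic energy (E = ½mv²): kg·m²/s²  ✓ matches
  momentum (p = mv): kg·m/s  ✗
  power (P = W/t): kg·m²/s³  ✗
  force (F = ma): kg·m/s²  ✗

Only kinetic energy has units kg·m²/s².

Answer: kinetic energy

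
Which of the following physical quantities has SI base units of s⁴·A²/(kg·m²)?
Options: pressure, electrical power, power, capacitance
Checking the SI base units of each option:
  pressure (P = F/A): kg/(m·s²)  ✗
  electrical power (P = IV): kg·m²/s³  ✗
  power (P = W/t): kg·m²/s³  ✗
  capacitance (C = Q/V): s⁴·A²/(kg·m²)  ✓ matches

Only capacitance has units s⁴·A²/(kg·m²).

Answer: capacitance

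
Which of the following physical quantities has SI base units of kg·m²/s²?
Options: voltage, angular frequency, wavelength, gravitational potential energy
Checking the SI base units of each option:
  voltage (V = IR): kg·m²/(s³·A)  ✗
  angular frequency (ω = 2πf): 1/s  ✗
  wavelength (λ = v/f): m  ✗
  gravitational potential energy (U = -GMm/r): kg·m²/s²  ✓ matches

Only gravitational potential energy has units kg·m²/s².

Answer: gravitational potential energy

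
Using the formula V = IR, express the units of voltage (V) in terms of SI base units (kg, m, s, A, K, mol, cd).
Units of each symbol in V = IR:
  I (current): A
  R (resistance, in ohms): kg·m²/(s³·A²)

Multiplying the contributions: [A] · [kg·m²/(s³·A²)]
Adding exponents of each base unit: kg: 1, m: 2, s: -3, A: -1
SI base units of voltage: kg·m²/(s³·A)

Answer: kg·m²/(s³·A)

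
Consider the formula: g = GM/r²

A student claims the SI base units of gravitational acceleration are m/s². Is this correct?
Units of each symbol in g = GM/r²:
  G (gravitational constant): m³/(kg·s²)
  M (mass): kg
  r (distance): m  → to the power 2 in the denominator, contributes 1/m²

Multiplying the contributions: [m³/(kg·s²)] · [kg] · [1/m²]
Adding exponents of each base unit: m: 1, s: -2
SI base units of gravitational acceleration: m/s²

The claimed units m/s² match the derived units, so the claim is correct.

Answer: Yes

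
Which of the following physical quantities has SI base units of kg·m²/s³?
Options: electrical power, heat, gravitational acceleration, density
Checking the SI base units of each option:
  electrical power (P = IV): kg·m²/s³  ✓ matches
  heat (Q = mcΔT): kg·m²/s²  ✗
  gravitational acceleration (g = GM/r²): m/s²  ✗
  density (ρ = m/V): kg/m³  ✗

Only electrical power has units kg·m²/s³.

Answer: electrical power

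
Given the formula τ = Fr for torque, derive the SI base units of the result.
Units of each symbol in τ = Fr:
  F (force): kg·m/s²
  r (lever arm): m

Multiplying the contributions: [kg·m/s²] · [m]
Adding exponents of each base unit: kg: 1, m: 2, s: -2
SI base units of torque: kg·m²/s²

Answer: kg·m²/s²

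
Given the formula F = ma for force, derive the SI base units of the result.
Units of each symbol in F = ma:
  m (mass): kg
  a (acceleration): m/s²

Multiplying the contributions: [kg] · [m/s²]
Adding exponents of each base unit: kg: 1, m: 1, s: -2
SI base units of force: kg·m/s²

Answer: kg·m/s²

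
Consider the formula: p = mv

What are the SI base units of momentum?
Units of each symbol in p = mv:
  m (mass): kg
  v (velocity): m/s

Multiplying the contributions: [kg] · [m/s]
Adding exponents of each base unit: kg: 1, m: 1, s: -1
SI base units of momentum: kg·m/s

Answer: kg·m/s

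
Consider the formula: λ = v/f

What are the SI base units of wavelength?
Units of each symbol in λ = v/f:
  v (wave speed): m/s
  f (frequency): 1/s  → in the denominator, contributes s

Multiplying the contributions: [m/s] · [s]
Adding exponents of each base unit: m: 1
SI base units of wavelength: m

Answer: m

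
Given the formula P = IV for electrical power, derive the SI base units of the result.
Units of each symbol in P = IV:
  I (current): A
  V (voltage, in volts): kg·m²/(s³·A)

Multiplying the contributions: [A] · [kg·m²/(s³·A)]
Adding exponents of each base unit: kg: 1, m: 2, s: -3
SI base units of electrical power: kg·m²/s³

Answer: kg·m²/s³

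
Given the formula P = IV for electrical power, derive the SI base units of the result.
Units of each symbol in P = IV:
  I (current): A
  V (voltage, in volts): kg·m²/(s³·A)

Multiplying the contributions: [A] · [kg·m²/(s³·A)]
Adding exponents of each base unit: kg: 1, m: 2, s: -3
SI base units of electrical power: kg·m²/s³

Answer: kg·m²/s³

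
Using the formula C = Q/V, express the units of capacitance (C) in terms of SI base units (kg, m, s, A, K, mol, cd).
Units of each symbol in C = Q/V:
  Q (charge, in coulombs): s·A
  V (voltage, in volts): kg·m²/(s³·A)  → in the denominator, contributes s³·A/(kg·m²)

Multiplying the contributions: [s·A] · [s³·A/(kg·m²)]
Adding exponents of each base unit: kg: -1, m: -2, s: 4, A: 2
SI base units of capacitance: s⁴·A²/(kg·m²)

Answer: s⁴·A²/(kg·m²)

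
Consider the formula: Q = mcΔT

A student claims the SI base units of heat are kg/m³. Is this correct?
Units of each symbol in Q = mcΔT:
  m (mass): kg
  c (specific heat capacity, in J/(kg·K)): m²/(s²·K)
  ΔT (temperature change): K

Multiplying the contributions: [kg] · [m²/(s²·K)] · [K]
Adding exponents of each base unit: kg: 1, m: 2, s: -2
SI base units of heat: kg·m²/s²

The claimed units kg/m³ (exponents kg: 1, m: -3) do not match the derived units kg·m²/s² (exponents kg: 1, m: 2, s: -2), so the claim is incorrect.

Answer: No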